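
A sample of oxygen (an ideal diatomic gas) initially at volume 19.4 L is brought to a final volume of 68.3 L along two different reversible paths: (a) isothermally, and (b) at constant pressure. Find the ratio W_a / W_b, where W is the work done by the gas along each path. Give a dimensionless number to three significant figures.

W_a / W_b ≈ 0.499

Path (a) isothermal: W = P₁V₁ ln(V₂/V₁) → W_a/(P₁V₁) = 1.259.
Path (b) isobaric: W = P₁(V₂ − V₁) → W_b/(P₁V₁) = 2.521.
W_a / W_b = 1.259 / 2.521 = 0.4993.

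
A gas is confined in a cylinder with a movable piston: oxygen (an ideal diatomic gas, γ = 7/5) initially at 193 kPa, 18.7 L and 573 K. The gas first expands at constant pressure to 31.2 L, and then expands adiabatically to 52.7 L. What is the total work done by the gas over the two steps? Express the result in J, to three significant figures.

W_total ≈ 5260 J

Step 1 (isobaric): W = PΔV = (193 kPa)(31.2 − 18.7 L) = 2412 J.
After step 1: P = 193 kPa, V = 31.2 L, T = 956 K.
Step 2 (adiabatic): W = (P₁V₁ − P₂V₂)/(γ−1) = (6022 − 4883)/0.4 = 2848 J.
W_total = 2412 + 2848 = 5260 J.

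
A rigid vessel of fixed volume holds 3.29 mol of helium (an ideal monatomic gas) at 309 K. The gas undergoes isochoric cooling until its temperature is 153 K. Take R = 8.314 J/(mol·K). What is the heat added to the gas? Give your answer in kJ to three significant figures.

Constant volume ⇒ W = 0, so Q = ΔU = nCᵥΔT with Cᵥ = 3R/2 = 12.47 J/(mol·K).
ΔU = (3.29)(12.47)(153 − 309) = -6401 J.

Q ≈ -6.40 kJ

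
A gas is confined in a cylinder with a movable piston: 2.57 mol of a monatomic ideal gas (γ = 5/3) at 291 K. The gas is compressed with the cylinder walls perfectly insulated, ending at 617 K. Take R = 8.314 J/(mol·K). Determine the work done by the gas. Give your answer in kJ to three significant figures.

Adiabatic ⇒ Q = 0, so W_by = −ΔU = nCᵥ(T₁ − T₂).
Cᵥ = 3R/2 = 12.47 J/(mol·K).
W = (2.57)(12.47)(291 − 617) = -10448 J.

W ≈ -10.4 kJ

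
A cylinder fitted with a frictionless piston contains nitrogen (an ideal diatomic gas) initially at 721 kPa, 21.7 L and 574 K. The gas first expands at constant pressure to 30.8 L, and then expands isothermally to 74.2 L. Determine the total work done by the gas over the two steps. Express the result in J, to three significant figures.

W_total ≈ 26100 J

Step 1 (isobaric): W = PΔV = (721 kPa)(30.8 − 21.7 L) = 6561 J.
After step 1: P = 721 kPa, V = 30.8 L, T = 814.7 K.
Step 2 (isothermal): W = P₁V₁ ln(V₂/V₁) = (22207) ln(74.2/30.8) = 19525 J.
W_total = 6561 + 19525 = 26086 J.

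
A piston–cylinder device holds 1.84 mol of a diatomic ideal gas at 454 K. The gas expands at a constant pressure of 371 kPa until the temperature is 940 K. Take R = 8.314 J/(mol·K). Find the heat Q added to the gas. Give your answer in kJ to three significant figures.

Isobaric: W = nRΔT = (1.84)(8.314)(486) = 7435 J.
ΔU = nCᵥΔT with Cᵥ = 5R/2: ΔU = (1.84)(20.79)(486) = 18587 J.
Q = ΔU + W = 18587 + 7435 = 26021 J.

Q ≈ 26.0 kJ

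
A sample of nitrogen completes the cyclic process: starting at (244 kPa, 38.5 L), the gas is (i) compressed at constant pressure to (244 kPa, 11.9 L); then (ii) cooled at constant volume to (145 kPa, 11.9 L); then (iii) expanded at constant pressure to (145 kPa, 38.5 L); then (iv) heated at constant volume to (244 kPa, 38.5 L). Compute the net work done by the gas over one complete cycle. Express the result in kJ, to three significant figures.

W_net ≈ -2.63 kJ

Constant-volume legs do no work.
W(i) = (244)(11.9 − 38.5) = -6490 J; W(iii) = (145)(38.5 − 11.9) = 3857 J.
W_net = -6490 + 3857 = -2633 J (the counter-clockwise enclosed area).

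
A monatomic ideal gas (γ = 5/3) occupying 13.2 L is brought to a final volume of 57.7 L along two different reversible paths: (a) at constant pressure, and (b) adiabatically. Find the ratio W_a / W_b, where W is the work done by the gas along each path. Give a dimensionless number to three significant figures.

W_a / W_b ≈ 3.59

Path (a) isobaric: W = P₁(V₂ − V₁) → W_a/(P₁V₁) = 3.371.
Path (b) adiabatic: W = P₁V₁(1 − (V₁/V₂)^(γ−1))/(γ−1) → W_b/(P₁V₁) = 0.9389.
W_a / W_b = 3.371 / 0.9389 = 3.591.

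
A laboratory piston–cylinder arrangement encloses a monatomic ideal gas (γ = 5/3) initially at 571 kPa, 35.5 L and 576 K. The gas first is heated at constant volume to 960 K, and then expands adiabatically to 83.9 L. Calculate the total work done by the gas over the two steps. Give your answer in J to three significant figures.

W_total ≈ 22100 J

Step 1 (isochoric): W = 0 (constant volume).
After step 1: P = 951.7 kPa (V unchanged).
Step 2 (adiabatic): W = (P₁V₁ − P₂V₂)/(γ−1) = (33784 − 19041)/0.667 = 22115 J.
W_total = 0 + 22115 = 22115 J.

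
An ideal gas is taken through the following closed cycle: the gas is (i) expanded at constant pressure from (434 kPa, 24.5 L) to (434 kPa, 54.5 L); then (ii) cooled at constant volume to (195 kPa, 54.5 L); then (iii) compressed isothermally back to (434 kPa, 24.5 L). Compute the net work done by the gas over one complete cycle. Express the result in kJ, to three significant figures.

Leg (i): W = PΔV = (434)(54.5 − 24.5) = 13020 J.
Leg (ii): W = 0.
Leg (iii): W = PᵢVᵢ ln(V_f/Vᵢ) = (10628) ln(24.5/54.5) = -8497 J.
W_net = 13020 − 8497 = 4523 J.

W_net ≈ 4.52 kJ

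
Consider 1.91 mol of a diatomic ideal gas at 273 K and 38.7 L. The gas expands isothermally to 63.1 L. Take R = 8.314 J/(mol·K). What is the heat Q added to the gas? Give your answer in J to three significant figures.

Q ≈ 2120 J

Isothermal ⇒ ΔU = 0, so Q = W = nRT ln(V₂/V₁).
Q = (1.91)(8.314)(273) ln(63.1/38.7) = 4335 × 0.4889 = 2119 J.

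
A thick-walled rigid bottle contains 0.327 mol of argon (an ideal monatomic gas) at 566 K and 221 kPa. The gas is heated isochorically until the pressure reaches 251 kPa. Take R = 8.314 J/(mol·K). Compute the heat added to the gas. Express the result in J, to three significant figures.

Q ≈ 313 J

Constant volume ⇒ W = 0, so Q = ΔU = nCᵥΔT with Cᵥ = 3R/2 = 12.47 J/(mol·K).
At constant V, T₂/T₁ = P₂/P₁ ⇒ ΔT = T₁(P₂/P₁ − 1) = 566·(251/221 − 1) = 76.83 K.
ΔU = (0.327)(12.47)(76.83) = 313.3 J.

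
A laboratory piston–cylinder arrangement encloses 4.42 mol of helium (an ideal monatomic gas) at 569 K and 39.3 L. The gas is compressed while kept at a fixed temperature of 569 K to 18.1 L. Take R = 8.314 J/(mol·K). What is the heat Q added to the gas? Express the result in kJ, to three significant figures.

Q ≈ -16.2 kJ

Isothermal ⇒ ΔU = 0, so Q = W = nRT ln(V₂/V₁).
Q = (4.42)(8.314)(569) ln(18.1/39.3) = 20910 × -0.7753 = -16211 J.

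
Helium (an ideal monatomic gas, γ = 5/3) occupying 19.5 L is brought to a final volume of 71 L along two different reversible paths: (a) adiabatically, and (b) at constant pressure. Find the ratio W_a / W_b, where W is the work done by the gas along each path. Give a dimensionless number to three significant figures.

Path (a) adiabatic: W = P₁V₁(1 − (V₁/V₂)^(γ−1))/(γ−1) → W_a/(P₁V₁) = 0.8662.
Path (b) isobaric: W = P₁(V₂ − V₁) → W_b/(P₁V₁) = 2.641.
W_a / W_b = 0.8662 / 2.641 = 0.328.

W_a / W_b ≈ 0.328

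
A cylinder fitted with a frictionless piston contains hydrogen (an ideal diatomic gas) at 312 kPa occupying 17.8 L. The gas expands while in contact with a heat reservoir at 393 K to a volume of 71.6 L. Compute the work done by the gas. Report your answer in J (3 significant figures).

Isothermal: W = nRT ln(V₂/V₁) = P₁V₁ ln(V₂/V₁).
P₁V₁ = (312 kPa)(17.8 L) = 5554 J.
W = 5554 × ln(71.6/17.8) = 5554 × 1.392
W_by_gas = 7730 J.

W ≈ 7730 J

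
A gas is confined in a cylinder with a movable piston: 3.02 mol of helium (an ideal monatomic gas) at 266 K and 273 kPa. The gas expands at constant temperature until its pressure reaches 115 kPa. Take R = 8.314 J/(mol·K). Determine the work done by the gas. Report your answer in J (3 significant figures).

W ≈ 5770 J

Isothermal process: W = nRT ln(V₂/V₁) = nRT ln(P₁/P₂).
W = (3.02)(8.314)(266) × ln(273/115)
  = 6679 × ln(2.374) = 6679 × 0.8645
W_by_gas = 5774 J.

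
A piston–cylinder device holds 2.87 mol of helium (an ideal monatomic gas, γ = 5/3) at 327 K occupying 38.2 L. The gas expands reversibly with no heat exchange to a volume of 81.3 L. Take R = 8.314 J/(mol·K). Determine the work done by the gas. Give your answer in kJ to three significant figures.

W ≈ 4.63 kJ

Adiabatic: TV^(γ−1) = const with γ = 5/3.
T₂ = T₁ (V₁/V₂)^(γ−1) = 327 × (38.2/81.3)^0.667 = 327 × 0.6044 = 197.6 K.
W_by = nCᵥ(T₁ − T₂) = (2.87)(12.47)(327 − 197.6) = 4630 J.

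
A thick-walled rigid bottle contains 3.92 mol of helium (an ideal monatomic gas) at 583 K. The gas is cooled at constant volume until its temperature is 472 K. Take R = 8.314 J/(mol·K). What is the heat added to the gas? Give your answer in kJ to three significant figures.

Q ≈ -5.43 kJ

Constant volume ⇒ W = 0, so Q = ΔU = nCᵥΔT with Cᵥ = 3R/2 = 12.47 J/(mol·K).
ΔU = (3.92)(12.47)(472 − 583) = -5426 J.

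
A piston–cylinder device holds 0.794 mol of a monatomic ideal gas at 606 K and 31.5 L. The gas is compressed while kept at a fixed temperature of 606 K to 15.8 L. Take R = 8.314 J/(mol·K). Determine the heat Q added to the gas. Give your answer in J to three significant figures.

Isothermal ⇒ ΔU = 0, so Q = W = nRT ln(V₂/V₁).
Q = (0.794)(8.314)(606) ln(15.8/31.5) = 4000 × -0.69 = -2760 J.

Q ≈ -2760 J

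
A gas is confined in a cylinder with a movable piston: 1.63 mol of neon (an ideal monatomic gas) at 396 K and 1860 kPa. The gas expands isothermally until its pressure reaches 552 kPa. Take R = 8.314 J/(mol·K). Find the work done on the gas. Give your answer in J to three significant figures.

Isothermal process: W = nRT ln(V₂/V₁) = nRT ln(P₁/P₂).
W = (1.63)(8.314)(396) × ln(1860/552)
  = 5367 × ln(3.37) = 5367 × 1.215
W_by_gas = 6519 J; work on gas = −W_by = -6519 J.

W ≈ -6520 J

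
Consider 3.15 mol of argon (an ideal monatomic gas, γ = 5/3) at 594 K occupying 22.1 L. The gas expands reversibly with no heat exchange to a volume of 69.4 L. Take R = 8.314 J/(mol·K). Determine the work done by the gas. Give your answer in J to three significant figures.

Adiabatic: TV^(γ−1) = const with γ = 5/3.
T₂ = T₁ (V₁/V₂)^(γ−1) = 594 × (22.1/69.4)^0.667 = 594 × 0.4663 = 277 K.
W_by = nCᵥ(T₁ − T₂) = (3.15)(12.47)(594 − 277) = 12453 J.

W ≈ 12500 J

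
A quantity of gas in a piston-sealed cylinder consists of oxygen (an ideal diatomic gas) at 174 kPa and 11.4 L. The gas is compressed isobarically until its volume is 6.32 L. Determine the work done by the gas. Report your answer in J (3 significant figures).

W ≈ -884 J

Isobaric: W = P ΔV.
W = (174 kPa)(6.32 − 11.4 L) = (174)(-5.08) = -883.9 J.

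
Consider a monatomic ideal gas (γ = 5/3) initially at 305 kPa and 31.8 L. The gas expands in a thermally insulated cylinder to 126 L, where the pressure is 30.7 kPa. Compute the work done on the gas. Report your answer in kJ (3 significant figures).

W ≈ -8.75 kJ

Adiabatic: W = (P₁V₁ − P₂V₂)/(γ − 1) with γ = 5/3.
P₁V₁ = 9699 J, P₂V₂ = 3868 J.
W = (9699 − 3868) / 0.6667 = 8746 J.
Work on gas = −W_by = -8746 J.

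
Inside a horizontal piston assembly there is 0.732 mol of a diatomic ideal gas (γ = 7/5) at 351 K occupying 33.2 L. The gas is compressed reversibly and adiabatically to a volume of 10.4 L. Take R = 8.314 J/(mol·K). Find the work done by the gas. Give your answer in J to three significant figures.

W ≈ -3160 J

Adiabatic: TV^(γ−1) = const with γ = 7/5.
T₂ = T₁ (V₁/V₂)^(γ−1) = 351 × (33.2/10.4)^0.4 = 351 × 1.591 = 558.4 K.
W_by = nCᵥ(T₁ − T₂) = (0.732)(20.79)(351 − 558.4) = -3156 J.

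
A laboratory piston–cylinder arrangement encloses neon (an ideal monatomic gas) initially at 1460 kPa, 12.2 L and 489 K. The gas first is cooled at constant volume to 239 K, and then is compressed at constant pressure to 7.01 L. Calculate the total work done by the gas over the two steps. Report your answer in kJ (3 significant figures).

Step 1 (isochoric): W = 0 (constant volume).
After step 1: P = 713.6 kPa (V unchanged).
Step 2 (isobaric): W = PΔV = (713.6 kPa)(7.01 − 12.2 L) = -3703 J.
W_total = 0 − 3703 = -3703 J.

W_total ≈ -3.70 kJ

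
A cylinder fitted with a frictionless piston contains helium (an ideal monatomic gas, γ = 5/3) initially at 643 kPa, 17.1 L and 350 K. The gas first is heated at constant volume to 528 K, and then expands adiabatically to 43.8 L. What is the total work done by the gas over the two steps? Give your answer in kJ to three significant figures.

Step 1 (isochoric): W = 0 (constant volume).
After step 1: P = 970 kPa (V unchanged).
Step 2 (adiabatic): W = (P₁V₁ − P₂V₂)/(γ−1) = (16587 − 8860)/0.667 = 11590 J.
W_total = 0 + 11590 = 11590 J.

W_total ≈ 11.6 kJ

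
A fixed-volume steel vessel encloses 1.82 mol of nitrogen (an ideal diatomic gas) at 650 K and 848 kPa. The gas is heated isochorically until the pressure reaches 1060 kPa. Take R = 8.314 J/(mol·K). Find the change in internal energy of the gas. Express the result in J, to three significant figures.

Constant volume ⇒ W = 0, so Q = ΔU = nCᵥΔT with Cᵥ = 5R/2 = 20.79 J/(mol·K).
At constant V, T₂/T₁ = P₂/P₁ ⇒ ΔT = T₁(P₂/P₁ − 1) = 650·(1060/848 − 1) = 162.5 K.
ΔU = (1.82)(20.79)(162.5) = 6147 J.

ΔU ≈ 6150 J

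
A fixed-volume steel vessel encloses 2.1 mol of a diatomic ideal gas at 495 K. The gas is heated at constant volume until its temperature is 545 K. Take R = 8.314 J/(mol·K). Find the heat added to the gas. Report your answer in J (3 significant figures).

Q ≈ 2180 J

Constant volume ⇒ W = 0, so Q = ΔU = nCᵥΔT with Cᵥ = 5R/2 = 20.79 J/(mol·K).
ΔU = (2.1)(20.79)(545 − 495) = 2182 J.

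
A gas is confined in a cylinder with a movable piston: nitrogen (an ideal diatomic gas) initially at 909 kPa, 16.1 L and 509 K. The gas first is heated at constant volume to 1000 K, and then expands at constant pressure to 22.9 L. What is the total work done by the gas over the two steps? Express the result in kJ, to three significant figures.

W_total ≈ 12.1 kJ

Step 1 (isochoric): W = 0 (constant volume).
After step 1: P = 1786 kPa (V unchanged).
Step 2 (isobaric): W = PΔV = (1786 kPa)(22.9 − 16.1 L) = 12144 J.
W_total = 0 + 12144 = 12144 J.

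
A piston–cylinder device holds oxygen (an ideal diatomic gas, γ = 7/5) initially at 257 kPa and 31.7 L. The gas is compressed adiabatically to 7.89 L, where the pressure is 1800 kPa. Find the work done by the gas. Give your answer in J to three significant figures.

W ≈ -15100 J

Adiabatic: W = (P₁V₁ − P₂V₂)/(γ − 1) with γ = 7/5.
P₁V₁ = 8147 J, P₂V₂ = 14202 J.
W = (8147 − 14202) / 0.4 = -15138 J.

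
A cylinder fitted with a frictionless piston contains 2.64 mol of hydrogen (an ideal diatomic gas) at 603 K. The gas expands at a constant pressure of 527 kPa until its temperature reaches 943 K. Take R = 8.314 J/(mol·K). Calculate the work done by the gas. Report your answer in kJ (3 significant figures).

W ≈ 7.46 kJ

Isobaric: W = P ΔV = nR ΔT.
W = (2.64)(8.314)(943 − 603) = 7463 J.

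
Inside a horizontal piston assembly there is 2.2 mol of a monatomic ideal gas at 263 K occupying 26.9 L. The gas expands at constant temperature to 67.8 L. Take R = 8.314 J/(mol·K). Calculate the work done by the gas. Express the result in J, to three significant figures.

W ≈ 4450 J

Isothermal: W = nRT ln(V₂/V₁).
W = (2.2)(8.314)(263) × ln(67.8/26.9)
  = 4810 × 0.9244
W_by_gas = 4447 J.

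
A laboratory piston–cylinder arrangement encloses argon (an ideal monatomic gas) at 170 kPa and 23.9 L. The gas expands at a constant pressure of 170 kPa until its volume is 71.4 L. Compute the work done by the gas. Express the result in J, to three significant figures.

W ≈ 8080 J

Isobaric: W = P ΔV.
W = (170 kPa)(71.4 − 23.9 L) = (170)(47.5) = 8075 J.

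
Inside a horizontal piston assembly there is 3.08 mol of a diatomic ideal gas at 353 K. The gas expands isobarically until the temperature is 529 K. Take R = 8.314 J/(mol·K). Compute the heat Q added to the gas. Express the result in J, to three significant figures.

Q ≈ 15800 J

Isobaric: W = nRΔT = (3.08)(8.314)(176) = 4507 J.
ΔU = nCᵥΔT with Cᵥ = 5R/2: ΔU = (3.08)(20.79)(176) = 11267 J.
Q = ΔU + W = 11267 + 4507 = 15774 J.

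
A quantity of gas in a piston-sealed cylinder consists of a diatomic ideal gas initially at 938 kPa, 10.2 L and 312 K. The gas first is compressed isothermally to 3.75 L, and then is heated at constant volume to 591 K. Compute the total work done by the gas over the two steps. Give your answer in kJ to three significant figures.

W_total ≈ -9.57 kJ

Step 1 (isothermal): W = P₁V₁ ln(V₂/V₁) = (9568) ln(3.75/10.2) = -9574 J.
Step 2 (isochoric): W = 0 (constant volume).
W_total = -9574 + 0 = -9574 J.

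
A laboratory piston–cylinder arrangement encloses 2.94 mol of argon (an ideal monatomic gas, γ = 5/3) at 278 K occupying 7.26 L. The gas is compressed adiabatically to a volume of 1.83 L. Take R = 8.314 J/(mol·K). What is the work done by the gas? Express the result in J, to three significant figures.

W ≈ -15400 J

Adiabatic: TV^(γ−1) = const with γ = 5/3.
T₂ = T₁ (V₁/V₂)^(γ−1) = 278 × (7.26/1.83)^0.667 = 278 × 2.506 = 696.7 K.
W_by = nCᵥ(T₁ − T₂) = (2.94)(12.47)(278 − 696.7) = -15351 J.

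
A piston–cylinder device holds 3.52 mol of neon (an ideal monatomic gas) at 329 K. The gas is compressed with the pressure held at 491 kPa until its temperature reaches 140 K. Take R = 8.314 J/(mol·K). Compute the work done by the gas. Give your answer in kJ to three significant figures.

W ≈ -5.53 kJ

Isobaric: W = P ΔV = nR ΔT.
W = (3.52)(8.314)(140 − 329) = -5531 J.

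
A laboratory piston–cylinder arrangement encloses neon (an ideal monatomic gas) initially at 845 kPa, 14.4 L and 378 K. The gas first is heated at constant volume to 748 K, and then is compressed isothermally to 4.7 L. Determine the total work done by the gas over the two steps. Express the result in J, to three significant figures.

Step 1 (isochoric): W = 0 (constant volume).
After step 1: P = 1672 kPa (V unchanged).
Step 2 (isothermal): W = P₁V₁ ln(V₂/V₁) = (24078) ln(4.7/14.4) = -26960 J.
W_total = 0 − 26960 = -26960 J.

W_total ≈ -27000 J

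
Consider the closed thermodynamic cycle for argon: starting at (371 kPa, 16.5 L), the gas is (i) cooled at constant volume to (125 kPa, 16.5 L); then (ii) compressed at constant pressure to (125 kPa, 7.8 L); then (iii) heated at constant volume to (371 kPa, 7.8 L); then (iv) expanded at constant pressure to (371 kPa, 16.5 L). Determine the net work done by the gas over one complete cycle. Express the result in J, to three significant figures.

Constant-volume legs do no work.
W(ii) = (125)(7.8 − 16.5) = -1088 J; W(iv) = (371)(16.5 − 7.8) = 3228 J.
W_net = -1088 + 3228 = 2140 J (the clockwise enclosed area).

W_net ≈ 2140 J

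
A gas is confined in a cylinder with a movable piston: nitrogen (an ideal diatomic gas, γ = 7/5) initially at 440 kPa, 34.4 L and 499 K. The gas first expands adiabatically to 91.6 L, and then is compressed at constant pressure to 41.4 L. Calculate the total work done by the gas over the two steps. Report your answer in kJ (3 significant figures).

Step 1 (adiabatic): W = (P₁V₁ − P₂V₂)/(γ−1) = (15136 − 10230)/0.4 = 12265 J.
After step 1: P = 111.7 kPa, V = 91.6 L, T = 337.3 K.
Step 2 (isobaric): W = PΔV = (111.7 kPa)(41.4 − 91.6 L) = -5606 J.
W_total = 12265 − 5606 = 6659 J.

W_total ≈ 6.66 kJ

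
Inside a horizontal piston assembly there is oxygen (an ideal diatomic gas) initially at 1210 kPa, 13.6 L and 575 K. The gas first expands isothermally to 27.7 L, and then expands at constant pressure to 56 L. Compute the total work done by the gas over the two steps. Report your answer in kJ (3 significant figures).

W_total ≈ 28.5 kJ

Step 1 (isothermal): W = P₁V₁ ln(V₂/V₁) = (16456) ln(27.7/13.6) = 11706 J.
After step 1: P = 594.1 kPa, V = 27.7 L, T = 575 K.
Step 2 (isobaric): W = PΔV = (594.1 kPa)(56 − 27.7 L) = 16812 J.
W_total = 11706 + 16812 = 28519 J.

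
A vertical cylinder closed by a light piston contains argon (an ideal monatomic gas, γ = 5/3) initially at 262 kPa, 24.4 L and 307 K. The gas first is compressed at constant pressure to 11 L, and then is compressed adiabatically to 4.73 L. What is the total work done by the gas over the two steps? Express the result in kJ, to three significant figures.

W_total ≈ -6.78 kJ

Step 1 (isobaric): W = PΔV = (262 kPa)(11 − 24.4 L) = -3511 J.
After step 1: P = 262 kPa, V = 11 L, T = 138.4 K.
Step 2 (adiabatic): W = (P₁V₁ − P₂V₂)/(γ−1) = (2882 − 5059)/0.667 = -3265 J.
W_total = -3511 − 3265 = -6776 J.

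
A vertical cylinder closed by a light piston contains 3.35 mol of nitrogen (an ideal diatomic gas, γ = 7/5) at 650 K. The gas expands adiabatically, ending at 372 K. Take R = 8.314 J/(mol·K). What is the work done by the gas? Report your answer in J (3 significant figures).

Adiabatic ⇒ Q = 0, so W_by = −ΔU = nCᵥ(T₁ − T₂).
Cᵥ = 5R/2 = 20.79 J/(mol·K).
W = (3.35)(20.79)(650 − 372) = 19357 J.

W ≈ 19400 J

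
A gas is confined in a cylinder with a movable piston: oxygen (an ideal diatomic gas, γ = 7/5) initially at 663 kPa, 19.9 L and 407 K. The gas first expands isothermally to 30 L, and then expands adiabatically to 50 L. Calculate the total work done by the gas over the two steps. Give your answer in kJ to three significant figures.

Step 1 (isothermal): W = P₁V₁ ln(V₂/V₁) = (13194) ln(30/19.9) = 5416 J.
After step 1: P = 439.8 kPa, V = 30 L, T = 407 K.
Step 2 (adiabatic): W = (P₁V₁ − P₂V₂)/(γ−1) = (13194 − 10755)/0.4 = 6096 J.
W_total = 5416 + 6096 = 11511 J.

W_total ≈ 11.5 kJ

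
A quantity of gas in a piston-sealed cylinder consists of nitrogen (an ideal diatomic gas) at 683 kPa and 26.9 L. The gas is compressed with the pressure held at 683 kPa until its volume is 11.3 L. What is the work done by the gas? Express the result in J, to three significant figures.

W ≈ -10700 J

Isobaric: W = P ΔV.
W = (683 kPa)(11.3 − 26.9 L) = (683)(-15.6) = -10655 J.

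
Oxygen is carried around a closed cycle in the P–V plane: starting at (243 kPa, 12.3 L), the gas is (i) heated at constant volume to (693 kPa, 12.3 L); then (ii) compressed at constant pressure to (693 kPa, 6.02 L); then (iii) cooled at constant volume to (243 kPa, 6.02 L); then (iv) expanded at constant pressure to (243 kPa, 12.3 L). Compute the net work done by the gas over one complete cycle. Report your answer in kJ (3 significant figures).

Constant-volume legs do no work.
W(ii) = (693)(6.02 − 12.3) = -4352 J; W(iv) = (243)(12.3 − 6.02) = 1526 J.
W_net = -4352 + 1526 = -2826 J (the counter-clockwise enclosed area).

W_net ≈ -2.83 kJ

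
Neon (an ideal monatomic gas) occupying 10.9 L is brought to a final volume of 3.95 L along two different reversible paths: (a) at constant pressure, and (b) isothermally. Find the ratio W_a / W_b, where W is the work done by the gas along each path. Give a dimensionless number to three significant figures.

Path (a) isobaric: W = P₁(V₂ − V₁) → W_a/(P₁V₁) = -0.6376.
Path (b) isothermal: W = P₁V₁ ln(V₂/V₁) → W_b/(P₁V₁) = -1.015.
W_a / W_b = -0.6376 / -1.015 = 0.6282.

W_a / W_b ≈ 0.628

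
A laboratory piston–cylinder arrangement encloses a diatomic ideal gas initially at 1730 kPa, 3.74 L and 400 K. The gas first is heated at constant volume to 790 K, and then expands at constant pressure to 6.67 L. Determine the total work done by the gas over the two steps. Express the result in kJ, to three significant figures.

Step 1 (isochoric): W = 0 (constant volume).
After step 1: P = 3417 kPa (V unchanged).
Step 2 (isobaric): W = PΔV = (3417 kPa)(6.67 − 3.74 L) = 10011 J.
W_total = 0 + 10011 = 10011 J.

W_total ≈ 10.0 kJ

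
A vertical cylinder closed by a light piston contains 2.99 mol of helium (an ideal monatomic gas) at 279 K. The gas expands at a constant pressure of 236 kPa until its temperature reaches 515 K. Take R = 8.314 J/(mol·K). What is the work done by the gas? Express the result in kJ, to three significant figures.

Isobaric: W = P ΔV = nR ΔT.
W = (2.99)(8.314)(515 − 279) = 5867 J.

W ≈ 5.87 kJ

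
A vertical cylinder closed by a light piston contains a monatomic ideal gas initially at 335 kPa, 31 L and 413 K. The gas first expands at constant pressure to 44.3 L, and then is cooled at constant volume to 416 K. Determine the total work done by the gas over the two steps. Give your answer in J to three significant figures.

Step 1 (isobaric): W = PΔV = (335 kPa)(44.3 − 31 L) = 4455 J.
Step 2 (isochoric): W = 0 (constant volume).
W_total = 4455 + 0 = 4455 J.

W_total ≈ 4460 J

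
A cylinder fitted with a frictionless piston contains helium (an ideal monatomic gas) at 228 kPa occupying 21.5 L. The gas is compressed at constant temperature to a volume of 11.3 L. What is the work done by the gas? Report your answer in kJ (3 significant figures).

Isothermal: W = nRT ln(V₂/V₁) = P₁V₁ ln(V₂/V₁).
P₁V₁ = (228 kPa)(21.5 L) = 4902 J.
W = 4902 × ln(11.3/21.5) = 4902 × -0.6433
W_by_gas = -3153 J.

W ≈ -3.15 kJ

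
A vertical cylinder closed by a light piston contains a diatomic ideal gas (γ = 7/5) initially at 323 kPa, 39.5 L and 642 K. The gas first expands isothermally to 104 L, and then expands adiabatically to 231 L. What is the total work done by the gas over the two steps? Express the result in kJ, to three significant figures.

W_total ≈ 21.1 kJ

Step 1 (isothermal): W = P₁V₁ ln(V₂/V₁) = (12758) ln(104/39.5) = 12351 J.
After step 1: P = 122.7 kPa, V = 104 L, T = 642 K.
Step 2 (adiabatic): W = (P₁V₁ − P₂V₂)/(γ−1) = (12758 − 9272)/0.4 = 8717 J.
W_total = 12351 + 8717 = 21068 J.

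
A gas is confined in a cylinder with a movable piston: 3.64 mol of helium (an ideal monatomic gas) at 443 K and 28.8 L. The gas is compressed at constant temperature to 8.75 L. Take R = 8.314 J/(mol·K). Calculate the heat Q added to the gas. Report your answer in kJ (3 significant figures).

Isothermal ⇒ ΔU = 0, so Q = W = nRT ln(V₂/V₁).
Q = (3.64)(8.314)(443) ln(8.75/28.8) = 13406 × -1.191 = -15971 J.

Q ≈ -16.0 kJ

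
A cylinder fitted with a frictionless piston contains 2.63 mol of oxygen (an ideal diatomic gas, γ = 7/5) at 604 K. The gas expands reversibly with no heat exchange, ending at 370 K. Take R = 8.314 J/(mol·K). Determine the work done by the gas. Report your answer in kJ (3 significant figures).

Adiabatic ⇒ Q = 0, so W_by = −ΔU = nCᵥ(T₁ − T₂).
Cᵥ = 5R/2 = 20.79 J/(mol·K).
W = (2.63)(20.79)(604 − 370) = 12792 J.

W ≈ 12.8 kJ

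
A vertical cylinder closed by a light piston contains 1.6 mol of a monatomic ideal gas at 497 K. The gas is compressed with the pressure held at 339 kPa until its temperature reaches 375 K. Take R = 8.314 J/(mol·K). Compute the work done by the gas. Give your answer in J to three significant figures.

Isobaric: W = P ΔV = nR ΔT.
W = (1.6)(8.314)(375 − 497) = -1623 J.

W ≈ -1620 J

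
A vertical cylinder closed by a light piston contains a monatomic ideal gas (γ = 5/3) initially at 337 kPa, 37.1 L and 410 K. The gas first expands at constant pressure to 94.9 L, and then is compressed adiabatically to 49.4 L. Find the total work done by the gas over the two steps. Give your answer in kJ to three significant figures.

Step 1 (isobaric): W = PΔV = (337 kPa)(94.9 − 37.1 L) = 19479 J.
After step 1: P = 337 kPa, V = 94.9 L, T = 1049 K.
Step 2 (adiabatic): W = (P₁V₁ − P₂V₂)/(γ−1) = (31981 − 49422)/0.667 = -26161 J.
W_total = 19479 − 26161 = -6683 J.

W_total ≈ -6.68 kJ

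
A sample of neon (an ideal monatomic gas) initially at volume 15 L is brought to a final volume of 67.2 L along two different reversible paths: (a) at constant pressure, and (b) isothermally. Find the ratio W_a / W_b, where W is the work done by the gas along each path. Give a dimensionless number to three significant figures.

Path (a) isobaric: W = P₁(V₂ − V₁) → W_a/(P₁V₁) = 3.48.
Path (b) isothermal: W = P₁V₁ ln(V₂/V₁) → W_b/(P₁V₁) = 1.5.
W_a / W_b = 3.48 / 1.5 = 2.321.

W_a / W_b ≈ 2.32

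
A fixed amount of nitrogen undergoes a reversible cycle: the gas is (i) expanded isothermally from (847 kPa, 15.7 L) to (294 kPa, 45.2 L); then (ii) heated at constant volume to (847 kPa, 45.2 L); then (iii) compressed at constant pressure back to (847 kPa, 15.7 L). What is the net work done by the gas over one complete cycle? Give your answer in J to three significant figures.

W_net ≈ -10900 J

Leg (i): W = PᵢVᵢ ln(V_f/Vᵢ) = (13298) ln(45.2/15.7) = 14062 J.
Leg (ii): W = 0.
Leg (iii): W = PΔV = (847)(15.7 − 45.2) = -24987 J.
W_net = 14062 − 24987 = -10925 J.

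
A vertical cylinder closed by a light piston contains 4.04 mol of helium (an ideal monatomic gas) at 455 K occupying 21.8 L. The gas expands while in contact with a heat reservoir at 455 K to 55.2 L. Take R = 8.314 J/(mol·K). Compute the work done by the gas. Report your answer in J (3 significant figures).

Isothermal: W = nRT ln(V₂/V₁).
W = (4.04)(8.314)(455) × ln(55.2/21.8)
  = 15283 × 0.9291
W_by_gas = 14199 J.

W ≈ 14200 J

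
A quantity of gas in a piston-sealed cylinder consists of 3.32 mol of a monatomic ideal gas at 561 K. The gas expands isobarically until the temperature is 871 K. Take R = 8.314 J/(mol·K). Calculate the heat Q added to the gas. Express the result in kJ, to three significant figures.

Q ≈ 21.4 kJ

Isobaric: W = nRΔT = (3.32)(8.314)(310) = 8557 J.
ΔU = nCᵥΔT with Cᵥ = 3R/2: ΔU = (3.32)(12.47)(310) = 12835 J.
Q = ΔU + W = 12835 + 8557 = 21392 J.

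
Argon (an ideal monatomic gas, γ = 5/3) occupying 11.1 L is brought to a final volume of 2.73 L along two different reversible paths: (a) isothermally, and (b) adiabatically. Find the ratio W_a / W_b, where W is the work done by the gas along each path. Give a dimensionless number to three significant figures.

W_a / W_b ≈ 0.604

Path (a) isothermal: W = P₁V₁ ln(V₂/V₁) → W_a/(P₁V₁) = -1.403.
Path (b) adiabatic: W = P₁V₁(1 − (V₁/V₂)^(γ−1))/(γ−1) → W_b/(P₁V₁) = -2.321.
W_a / W_b = -1.403 / -2.321 = 0.6043.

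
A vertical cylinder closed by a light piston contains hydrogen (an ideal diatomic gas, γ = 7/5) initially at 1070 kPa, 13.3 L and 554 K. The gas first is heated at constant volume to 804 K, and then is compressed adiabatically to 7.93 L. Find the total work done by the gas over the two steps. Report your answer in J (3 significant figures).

W_total ≈ -11900 J

Step 1 (isochoric): W = 0 (constant volume).
After step 1: P = 1553 kPa (V unchanged).
Step 2 (adiabatic): W = (P₁V₁ − P₂V₂)/(γ−1) = (20653 − 25399)/0.4 = -11865 J.
W_total = 0 − 11865 = -11865 J.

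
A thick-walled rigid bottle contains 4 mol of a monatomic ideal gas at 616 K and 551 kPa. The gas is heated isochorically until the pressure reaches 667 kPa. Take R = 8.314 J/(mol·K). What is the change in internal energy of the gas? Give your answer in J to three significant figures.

ΔU ≈ 6470 J

Constant volume ⇒ W = 0, so Q = ΔU = nCᵥΔT with Cᵥ = 3R/2 = 12.47 J/(mol·K).
At constant V, T₂/T₁ = P₂/P₁ ⇒ ΔT = T₁(P₂/P₁ − 1) = 616·(667/551 − 1) = 129.7 K.
ΔU = (4)(12.47)(129.7) = 6469 J.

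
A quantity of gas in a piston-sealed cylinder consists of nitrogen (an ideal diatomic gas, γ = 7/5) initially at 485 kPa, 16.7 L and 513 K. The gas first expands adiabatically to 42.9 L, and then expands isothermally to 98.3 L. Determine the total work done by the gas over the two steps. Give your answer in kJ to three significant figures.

Step 1 (adiabatic): W = (P₁V₁ − P₂V₂)/(γ−1) = (8100 − 5553)/0.4 = 6365 J.
After step 1: P = 129.5 kPa, V = 42.9 L, T = 351.7 K.
Step 2 (isothermal): W = P₁V₁ ln(V₂/V₁) = (5553) ln(98.3/42.9) = 4605 J.
W_total = 6365 + 4605 = 10970 J.

W_total ≈ 11.0 kJ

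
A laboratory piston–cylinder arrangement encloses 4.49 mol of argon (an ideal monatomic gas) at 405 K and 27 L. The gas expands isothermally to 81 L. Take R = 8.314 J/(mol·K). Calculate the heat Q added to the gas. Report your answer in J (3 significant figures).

Isothermal ⇒ ΔU = 0, so Q = W = nRT ln(V₂/V₁).
Q = (4.49)(8.314)(405) ln(81/27) = 15119 × 1.099 = 16609 J.

Q ≈ 16600 J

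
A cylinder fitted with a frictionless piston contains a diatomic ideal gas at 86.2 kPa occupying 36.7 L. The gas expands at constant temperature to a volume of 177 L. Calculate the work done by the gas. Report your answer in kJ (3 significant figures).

Isothermal: W = nRT ln(V₂/V₁) = P₁V₁ ln(V₂/V₁).
P₁V₁ = (86.2 kPa)(36.7 L) = 3164 J.
W = 3164 × ln(177/36.7) = 3164 × 1.573
W_by_gas = 4977 J.

W ≈ 4.98 kJ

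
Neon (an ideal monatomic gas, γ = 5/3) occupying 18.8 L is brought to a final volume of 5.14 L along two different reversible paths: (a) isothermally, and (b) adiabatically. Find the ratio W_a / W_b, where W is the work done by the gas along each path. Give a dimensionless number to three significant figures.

W_a / W_b ≈ 0.629

Path (a) isothermal: W = P₁V₁ ln(V₂/V₁) → W_a/(P₁V₁) = -1.297.
Path (b) adiabatic: W = P₁V₁(1 − (V₁/V₂)^(γ−1))/(γ−1) → W_b/(P₁V₁) = -2.061.
W_a / W_b = -1.297 / -2.061 = 0.6293.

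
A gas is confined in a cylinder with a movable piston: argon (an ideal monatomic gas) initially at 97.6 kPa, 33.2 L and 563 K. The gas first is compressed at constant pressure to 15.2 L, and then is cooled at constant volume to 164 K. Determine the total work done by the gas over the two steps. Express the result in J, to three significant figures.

W_total ≈ -1760 J

Step 1 (isobaric): W = PΔV = (97.6 kPa)(15.2 − 33.2 L) = -1757 J.
Step 2 (isochoric): W = 0 (constant volume).
W_total = -1757 + 0 = -1757 J.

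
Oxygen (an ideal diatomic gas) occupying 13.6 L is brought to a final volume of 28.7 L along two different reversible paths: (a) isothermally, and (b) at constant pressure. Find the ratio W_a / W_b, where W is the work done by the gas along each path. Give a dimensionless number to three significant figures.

W_a / W_b ≈ 0.673

Path (a) isothermal: W = P₁V₁ ln(V₂/V₁) → W_a/(P₁V₁) = 0.7468.
Path (b) isobaric: W = P₁(V₂ − V₁) → W_b/(P₁V₁) = 1.11.
W_a / W_b = 0.7468 / 1.11 = 0.6726.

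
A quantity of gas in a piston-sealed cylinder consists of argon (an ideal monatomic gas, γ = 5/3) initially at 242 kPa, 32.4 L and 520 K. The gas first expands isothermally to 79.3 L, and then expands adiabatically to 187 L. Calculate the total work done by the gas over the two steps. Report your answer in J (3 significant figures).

W_total ≈ 12100 J

Step 1 (isothermal): W = P₁V₁ ln(V₂/V₁) = (7841) ln(79.3/32.4) = 7018 J.
After step 1: P = 98.88 kPa, V = 79.3 L, T = 520 K.
Step 2 (adiabatic): W = (P₁V₁ − P₂V₂)/(γ−1) = (7841 − 4426)/0.667 = 5123 J.
W_total = 7018 + 5123 = 12141 J.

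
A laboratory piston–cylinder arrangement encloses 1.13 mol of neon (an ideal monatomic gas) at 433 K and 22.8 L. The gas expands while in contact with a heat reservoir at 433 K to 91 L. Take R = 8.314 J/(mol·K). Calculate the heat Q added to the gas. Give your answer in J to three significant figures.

Q ≈ 5630 J

Isothermal ⇒ ΔU = 0, so Q = W = nRT ln(V₂/V₁).
Q = (1.13)(8.314)(433) ln(91/22.8) = 4068 × 1.384 = 5630 J.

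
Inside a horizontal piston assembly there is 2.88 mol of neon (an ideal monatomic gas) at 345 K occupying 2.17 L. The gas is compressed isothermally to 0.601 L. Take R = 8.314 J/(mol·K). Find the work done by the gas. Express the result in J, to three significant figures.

W ≈ -10600 J

Isothermal: W = nRT ln(V₂/V₁).
W = (2.88)(8.314)(345) × ln(0.601/2.17)
  = 8261 × -1.284
W_by_gas = -10606 J.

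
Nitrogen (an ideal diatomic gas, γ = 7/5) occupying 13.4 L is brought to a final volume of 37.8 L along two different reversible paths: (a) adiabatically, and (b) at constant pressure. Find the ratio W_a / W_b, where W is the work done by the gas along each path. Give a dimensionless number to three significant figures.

Path (a) adiabatic: W = P₁V₁(1 − (V₁/V₂)^(γ−1))/(γ−1) → W_a/(P₁V₁) = 0.8489.
Path (b) isobaric: W = P₁(V₂ − V₁) → W_b/(P₁V₁) = 1.821.
W_a / W_b = 0.8489 / 1.821 = 0.4662.

W_a / W_b ≈ 0.466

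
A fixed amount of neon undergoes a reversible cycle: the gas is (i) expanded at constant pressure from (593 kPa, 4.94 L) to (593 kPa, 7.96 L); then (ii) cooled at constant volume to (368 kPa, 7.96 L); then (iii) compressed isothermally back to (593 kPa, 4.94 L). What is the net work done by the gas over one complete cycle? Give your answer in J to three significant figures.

Leg (i): W = PΔV = (593)(7.96 − 4.94) = 1791 J.
Leg (ii): W = 0.
Leg (iii): W = PᵢVᵢ ln(V_f/Vᵢ) = (2929) ln(4.94/7.96) = -1397 J.
W_net = 1791 − 1397 = 393.4 J.

W_net ≈ 393 J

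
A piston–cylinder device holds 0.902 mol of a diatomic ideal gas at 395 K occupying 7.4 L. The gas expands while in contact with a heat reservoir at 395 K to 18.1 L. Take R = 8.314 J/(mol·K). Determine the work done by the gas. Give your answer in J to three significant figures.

Isothermal: W = nRT ln(V₂/V₁).
W = (0.902)(8.314)(395) × ln(18.1/7.4)
  = 2962 × 0.8944
W_by_gas = 2649 J.

W ≈ 2650 J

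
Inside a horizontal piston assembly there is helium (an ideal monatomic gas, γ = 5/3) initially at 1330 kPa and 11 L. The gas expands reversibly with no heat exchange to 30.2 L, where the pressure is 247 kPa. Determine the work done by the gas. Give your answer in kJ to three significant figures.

Adiabatic: W = (P₁V₁ − P₂V₂)/(γ − 1) with γ = 5/3.
P₁V₁ = 14630 J, P₂V₂ = 7459 J.
W = (14630 − 7459) / 0.6667 = 10756 J.

W ≈ 10.8 kJ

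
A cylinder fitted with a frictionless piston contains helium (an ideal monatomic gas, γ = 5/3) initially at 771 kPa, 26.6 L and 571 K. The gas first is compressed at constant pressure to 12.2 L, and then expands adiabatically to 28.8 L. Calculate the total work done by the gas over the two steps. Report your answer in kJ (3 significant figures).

W_total ≈ -4.95 kJ

Step 1 (isobaric): W = PΔV = (771 kPa)(12.2 − 26.6 L) = -11102 J.
After step 1: P = 771 kPa, V = 12.2 L, T = 261.9 K.
Step 2 (adiabatic): W = (P₁V₁ − P₂V₂)/(γ−1) = (9406 − 5305)/0.667 = 6151 J.
W_total = -11102 + 6151 = -4951 J.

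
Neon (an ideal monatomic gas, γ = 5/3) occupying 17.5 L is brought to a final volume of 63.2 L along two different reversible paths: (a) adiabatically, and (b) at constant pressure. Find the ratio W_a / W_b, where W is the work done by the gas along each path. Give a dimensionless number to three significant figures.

Path (a) adiabatic: W = P₁V₁(1 − (V₁/V₂)^(γ−1))/(γ−1) → W_a/(P₁V₁) = 0.8628.
Path (b) isobaric: W = P₁(V₂ − V₁) → W_b/(P₁V₁) = 2.611.
W_a / W_b = 0.8628 / 2.611 = 0.3304.

W_a / W_b ≈ 0.330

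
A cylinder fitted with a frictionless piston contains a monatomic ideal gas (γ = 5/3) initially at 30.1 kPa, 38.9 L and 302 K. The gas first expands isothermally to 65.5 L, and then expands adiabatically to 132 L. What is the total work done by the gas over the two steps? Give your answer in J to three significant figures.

W_total ≈ 1270 J

Step 1 (isothermal): W = P₁V₁ ln(V₂/V₁) = (1171) ln(65.5/38.9) = 610.1 J.
After step 1: P = 17.88 kPa, V = 65.5 L, T = 302 K.
Step 2 (adiabatic): W = (P₁V₁ − P₂V₂)/(γ−1) = (1171 − 733.9)/0.667 = 655.5 J.
W_total = 610.1 + 655.5 = 1266 J.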